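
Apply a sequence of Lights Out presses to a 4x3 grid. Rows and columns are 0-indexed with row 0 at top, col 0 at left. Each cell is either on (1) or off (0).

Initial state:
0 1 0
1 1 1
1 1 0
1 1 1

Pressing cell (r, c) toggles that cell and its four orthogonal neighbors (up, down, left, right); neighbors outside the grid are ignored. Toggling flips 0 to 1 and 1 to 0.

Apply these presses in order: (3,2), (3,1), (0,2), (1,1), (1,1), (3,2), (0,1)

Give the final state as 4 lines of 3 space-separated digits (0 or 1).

Answer: 1 1 0
1 0 0
1 0 0
0 0 0

Derivation:
After press 1 at (3,2):
0 1 0
1 1 1
1 1 1
1 0 0

After press 2 at (3,1):
0 1 0
1 1 1
1 0 1
0 1 1

After press 3 at (0,2):
0 0 1
1 1 0
1 0 1
0 1 1

After press 4 at (1,1):
0 1 1
0 0 1
1 1 1
0 1 1

After press 5 at (1,1):
0 0 1
1 1 0
1 0 1
0 1 1

After press 6 at (3,2):
0 0 1
1 1 0
1 0 0
0 0 0

After press 7 at (0,1):
1 1 0
1 0 0
1 0 0
0 0 0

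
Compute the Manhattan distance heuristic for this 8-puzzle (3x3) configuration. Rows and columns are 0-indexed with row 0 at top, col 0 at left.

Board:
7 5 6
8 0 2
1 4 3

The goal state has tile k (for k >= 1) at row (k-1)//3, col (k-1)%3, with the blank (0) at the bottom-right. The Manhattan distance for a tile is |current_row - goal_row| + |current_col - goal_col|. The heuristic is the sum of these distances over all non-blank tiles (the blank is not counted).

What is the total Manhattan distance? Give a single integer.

Tile 7: (0,0)->(2,0) = 2
Tile 5: (0,1)->(1,1) = 1
Tile 6: (0,2)->(1,2) = 1
Tile 8: (1,0)->(2,1) = 2
Tile 2: (1,2)->(0,1) = 2
Tile 1: (2,0)->(0,0) = 2
Tile 4: (2,1)->(1,0) = 2
Tile 3: (2,2)->(0,2) = 2
Sum: 2 + 1 + 1 + 2 + 2 + 2 + 2 + 2 = 14

Answer: 14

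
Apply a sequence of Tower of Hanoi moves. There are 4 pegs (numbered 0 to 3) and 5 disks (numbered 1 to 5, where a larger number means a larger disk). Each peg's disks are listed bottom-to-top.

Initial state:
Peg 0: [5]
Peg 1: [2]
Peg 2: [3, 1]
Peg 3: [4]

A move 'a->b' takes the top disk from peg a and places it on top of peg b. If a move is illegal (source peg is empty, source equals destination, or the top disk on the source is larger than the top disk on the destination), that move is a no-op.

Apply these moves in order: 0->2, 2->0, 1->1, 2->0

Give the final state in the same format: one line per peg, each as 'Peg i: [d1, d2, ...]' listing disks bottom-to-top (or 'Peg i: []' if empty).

Answer: Peg 0: [5, 1]
Peg 1: [2]
Peg 2: [3]
Peg 3: [4]

Derivation:
After move 1 (0->2):
Peg 0: [5]
Peg 1: [2]
Peg 2: [3, 1]
Peg 3: [4]

After move 2 (2->0):
Peg 0: [5, 1]
Peg 1: [2]
Peg 2: [3]
Peg 3: [4]

After move 3 (1->1):
Peg 0: [5, 1]
Peg 1: [2]
Peg 2: [3]
Peg 3: [4]

After move 4 (2->0):
Peg 0: [5, 1]
Peg 1: [2]
Peg 2: [3]
Peg 3: [4]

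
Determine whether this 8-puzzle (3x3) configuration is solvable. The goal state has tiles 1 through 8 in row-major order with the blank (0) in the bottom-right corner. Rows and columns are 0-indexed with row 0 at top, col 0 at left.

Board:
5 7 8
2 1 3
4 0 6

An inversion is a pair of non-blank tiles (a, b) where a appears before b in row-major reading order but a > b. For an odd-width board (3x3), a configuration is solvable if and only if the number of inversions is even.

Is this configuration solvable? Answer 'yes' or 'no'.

Inversions (pairs i<j in row-major order where tile[i] > tile[j] > 0): 15
15 is odd, so the puzzle is not solvable.

Answer: no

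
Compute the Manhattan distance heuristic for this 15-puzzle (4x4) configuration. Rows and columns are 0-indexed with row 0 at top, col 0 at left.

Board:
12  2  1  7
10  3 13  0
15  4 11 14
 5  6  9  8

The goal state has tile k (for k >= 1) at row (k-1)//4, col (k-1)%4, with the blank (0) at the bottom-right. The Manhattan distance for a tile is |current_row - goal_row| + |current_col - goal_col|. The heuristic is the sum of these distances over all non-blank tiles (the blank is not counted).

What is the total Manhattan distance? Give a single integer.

Answer: 36

Derivation:
Tile 12: (0,0)->(2,3) = 5
Tile 2: (0,1)->(0,1) = 0
Tile 1: (0,2)->(0,0) = 2
Tile 7: (0,3)->(1,2) = 2
Tile 10: (1,0)->(2,1) = 2
Tile 3: (1,1)->(0,2) = 2
Tile 13: (1,2)->(3,0) = 4
Tile 15: (2,0)->(3,2) = 3
Tile 4: (2,1)->(0,3) = 4
Tile 11: (2,2)->(2,2) = 0
Tile 14: (2,3)->(3,1) = 3
Tile 5: (3,0)->(1,0) = 2
Tile 6: (3,1)->(1,1) = 2
Tile 9: (3,2)->(2,0) = 3
Tile 8: (3,3)->(1,3) = 2
Sum: 5 + 0 + 2 + 2 + 2 + 2 + 4 + 3 + 4 + 0 + 3 + 2 + 2 + 3 + 2 = 36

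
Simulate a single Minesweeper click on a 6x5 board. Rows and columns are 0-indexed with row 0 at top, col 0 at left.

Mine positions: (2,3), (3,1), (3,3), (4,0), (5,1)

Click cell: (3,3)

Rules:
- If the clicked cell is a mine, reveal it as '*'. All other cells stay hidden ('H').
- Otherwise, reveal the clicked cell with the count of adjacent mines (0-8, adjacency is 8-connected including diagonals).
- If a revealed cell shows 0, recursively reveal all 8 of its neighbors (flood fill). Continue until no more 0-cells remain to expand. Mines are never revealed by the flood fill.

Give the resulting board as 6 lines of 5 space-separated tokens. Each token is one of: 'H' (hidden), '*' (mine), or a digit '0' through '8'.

H H H H H
H H H H H
H H H H H
H H H * H
H H H H H
H H H H H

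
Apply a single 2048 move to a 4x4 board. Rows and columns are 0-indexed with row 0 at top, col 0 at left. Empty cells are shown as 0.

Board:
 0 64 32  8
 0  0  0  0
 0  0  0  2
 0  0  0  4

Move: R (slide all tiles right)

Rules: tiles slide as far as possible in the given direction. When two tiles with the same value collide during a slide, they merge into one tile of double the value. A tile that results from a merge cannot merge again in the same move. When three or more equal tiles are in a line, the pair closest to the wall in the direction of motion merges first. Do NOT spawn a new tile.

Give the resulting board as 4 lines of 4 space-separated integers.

Answer:  0 64 32  8
 0  0  0  0
 0  0  0  2
 0  0  0  4

Derivation:
Slide right:
row 0: [0, 64, 32, 8] -> [0, 64, 32, 8]
row 1: [0, 0, 0, 0] -> [0, 0, 0, 0]
row 2: [0, 0, 0, 2] -> [0, 0, 0, 2]
row 3: [0, 0, 0, 4] -> [0, 0, 0, 4]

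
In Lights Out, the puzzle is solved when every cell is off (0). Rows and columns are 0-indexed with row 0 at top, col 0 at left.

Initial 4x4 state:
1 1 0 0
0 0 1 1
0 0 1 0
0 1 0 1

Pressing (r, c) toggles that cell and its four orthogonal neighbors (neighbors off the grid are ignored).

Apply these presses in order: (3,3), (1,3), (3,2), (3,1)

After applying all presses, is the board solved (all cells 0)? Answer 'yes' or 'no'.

After press 1 at (3,3):
1 1 0 0
0 0 1 1
0 0 1 1
0 1 1 0

After press 2 at (1,3):
1 1 0 1
0 0 0 0
0 0 1 0
0 1 1 0

After press 3 at (3,2):
1 1 0 1
0 0 0 0
0 0 0 0
0 0 0 1

After press 4 at (3,1):
1 1 0 1
0 0 0 0
0 1 0 0
1 1 1 1

Lights still on: 8

Answer: no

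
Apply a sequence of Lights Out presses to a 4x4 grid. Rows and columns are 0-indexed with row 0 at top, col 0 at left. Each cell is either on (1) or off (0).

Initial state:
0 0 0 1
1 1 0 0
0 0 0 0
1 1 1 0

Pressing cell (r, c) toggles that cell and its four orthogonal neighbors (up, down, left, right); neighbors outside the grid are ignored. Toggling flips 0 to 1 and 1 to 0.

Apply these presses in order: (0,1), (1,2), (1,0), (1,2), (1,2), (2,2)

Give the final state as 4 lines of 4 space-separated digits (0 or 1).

After press 1 at (0,1):
1 1 1 1
1 0 0 0
0 0 0 0
1 1 1 0

After press 2 at (1,2):
1 1 0 1
1 1 1 1
0 0 1 0
1 1 1 0

After press 3 at (1,0):
0 1 0 1
0 0 1 1
1 0 1 0
1 1 1 0

After press 4 at (1,2):
0 1 1 1
0 1 0 0
1 0 0 0
1 1 1 0

After press 5 at (1,2):
0 1 0 1
0 0 1 1
1 0 1 0
1 1 1 0

After press 6 at (2,2):
0 1 0 1
0 0 0 1
1 1 0 1
1 1 0 0

Answer: 0 1 0 1
0 0 0 1
1 1 0 1
1 1 0 0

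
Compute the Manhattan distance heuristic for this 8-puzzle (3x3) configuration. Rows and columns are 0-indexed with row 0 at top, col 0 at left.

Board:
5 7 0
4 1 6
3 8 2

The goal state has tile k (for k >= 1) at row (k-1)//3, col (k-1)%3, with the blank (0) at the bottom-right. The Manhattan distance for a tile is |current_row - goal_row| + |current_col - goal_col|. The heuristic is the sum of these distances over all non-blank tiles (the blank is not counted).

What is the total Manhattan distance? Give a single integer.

Answer: 14

Derivation:
Tile 5: at (0,0), goal (1,1), distance |0-1|+|0-1| = 2
Tile 7: at (0,1), goal (2,0), distance |0-2|+|1-0| = 3
Tile 4: at (1,0), goal (1,0), distance |1-1|+|0-0| = 0
Tile 1: at (1,1), goal (0,0), distance |1-0|+|1-0| = 2
Tile 6: at (1,2), goal (1,2), distance |1-1|+|2-2| = 0
Tile 3: at (2,0), goal (0,2), distance |2-0|+|0-2| = 4
Tile 8: at (2,1), goal (2,1), distance |2-2|+|1-1| = 0
Tile 2: at (2,2), goal (0,1), distance |2-0|+|2-1| = 3
Sum: 2 + 3 + 0 + 2 + 0 + 4 + 0 + 3 = 14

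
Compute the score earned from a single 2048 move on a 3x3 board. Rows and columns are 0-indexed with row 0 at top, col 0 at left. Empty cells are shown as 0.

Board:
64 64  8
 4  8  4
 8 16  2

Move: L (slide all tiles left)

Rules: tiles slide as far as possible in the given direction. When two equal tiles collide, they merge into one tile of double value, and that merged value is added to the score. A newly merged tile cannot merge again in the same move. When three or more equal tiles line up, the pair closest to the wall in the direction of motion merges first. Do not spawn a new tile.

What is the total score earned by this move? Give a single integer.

Answer: 128

Derivation:
Slide left:
row 0: [64, 64, 8] -> [128, 8, 0]  score +128 (running 128)
row 1: [4, 8, 4] -> [4, 8, 4]  score +0 (running 128)
row 2: [8, 16, 2] -> [8, 16, 2]  score +0 (running 128)
Board after move:
128   8   0
  4   8   4
  8  16   2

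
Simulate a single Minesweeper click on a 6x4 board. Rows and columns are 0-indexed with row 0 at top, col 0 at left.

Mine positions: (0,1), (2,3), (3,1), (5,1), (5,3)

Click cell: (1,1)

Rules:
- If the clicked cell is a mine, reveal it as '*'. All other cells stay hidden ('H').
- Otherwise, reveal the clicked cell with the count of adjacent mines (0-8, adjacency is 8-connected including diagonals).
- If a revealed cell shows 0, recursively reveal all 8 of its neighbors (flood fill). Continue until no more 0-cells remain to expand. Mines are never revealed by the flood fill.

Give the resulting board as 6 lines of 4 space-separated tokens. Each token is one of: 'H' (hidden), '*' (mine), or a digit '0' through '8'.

H H H H
H 1 H H
H H H H
H H H H
H H H H
H H H H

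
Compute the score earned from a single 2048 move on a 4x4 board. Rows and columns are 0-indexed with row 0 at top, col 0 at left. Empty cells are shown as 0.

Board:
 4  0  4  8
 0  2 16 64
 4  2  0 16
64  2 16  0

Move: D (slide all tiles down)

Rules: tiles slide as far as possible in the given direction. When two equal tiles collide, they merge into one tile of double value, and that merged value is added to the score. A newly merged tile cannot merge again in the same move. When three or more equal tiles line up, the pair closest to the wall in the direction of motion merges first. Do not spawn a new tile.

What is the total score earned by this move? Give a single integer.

Slide down:
col 0: [4, 0, 4, 64] -> [0, 0, 8, 64]  score +8 (running 8)
col 1: [0, 2, 2, 2] -> [0, 0, 2, 4]  score +4 (running 12)
col 2: [4, 16, 0, 16] -> [0, 0, 4, 32]  score +32 (running 44)
col 3: [8, 64, 16, 0] -> [0, 8, 64, 16]  score +0 (running 44)
Board after move:
 0  0  0  0
 0  0  0  8
 8  2  4 64
64  4 32 16

Answer: 44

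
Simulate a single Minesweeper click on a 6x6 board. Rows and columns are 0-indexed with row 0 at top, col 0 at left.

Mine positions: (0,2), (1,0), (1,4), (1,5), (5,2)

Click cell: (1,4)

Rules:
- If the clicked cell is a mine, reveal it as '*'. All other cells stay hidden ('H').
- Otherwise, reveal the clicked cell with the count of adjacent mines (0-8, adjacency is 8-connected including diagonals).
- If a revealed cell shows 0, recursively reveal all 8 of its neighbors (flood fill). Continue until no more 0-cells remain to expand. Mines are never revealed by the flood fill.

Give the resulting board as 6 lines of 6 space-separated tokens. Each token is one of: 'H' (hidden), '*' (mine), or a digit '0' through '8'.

H H H H H H
H H H H * H
H H H H H H
H H H H H H
H H H H H H
H H H H H H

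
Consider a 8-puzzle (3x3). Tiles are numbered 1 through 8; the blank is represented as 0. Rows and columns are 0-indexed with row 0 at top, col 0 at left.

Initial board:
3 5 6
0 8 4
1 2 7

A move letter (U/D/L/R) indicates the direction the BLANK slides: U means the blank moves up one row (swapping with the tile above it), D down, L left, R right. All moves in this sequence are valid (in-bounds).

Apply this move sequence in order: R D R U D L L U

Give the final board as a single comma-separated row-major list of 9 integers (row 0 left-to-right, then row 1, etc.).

After move 1 (R):
3 5 6
8 0 4
1 2 7

After move 2 (D):
3 5 6
8 2 4
1 0 7

After move 3 (R):
3 5 6
8 2 4
1 7 0

After move 4 (U):
3 5 6
8 2 0
1 7 4

After move 5 (D):
3 5 6
8 2 4
1 7 0

After move 6 (L):
3 5 6
8 2 4
1 0 7

After move 7 (L):
3 5 6
8 2 4
0 1 7

After move 8 (U):
3 5 6
0 2 4
8 1 7

Answer: 3, 5, 6, 0, 2, 4, 8, 1, 7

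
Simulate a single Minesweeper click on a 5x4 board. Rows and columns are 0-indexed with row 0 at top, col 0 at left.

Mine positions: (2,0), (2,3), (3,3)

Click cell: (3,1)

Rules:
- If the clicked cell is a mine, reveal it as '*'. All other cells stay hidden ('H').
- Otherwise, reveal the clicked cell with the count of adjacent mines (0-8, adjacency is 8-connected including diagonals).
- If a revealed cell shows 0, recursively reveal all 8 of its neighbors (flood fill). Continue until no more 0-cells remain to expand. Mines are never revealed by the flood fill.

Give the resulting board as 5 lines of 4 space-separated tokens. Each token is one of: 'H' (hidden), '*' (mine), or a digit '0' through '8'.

H H H H
H H H H
H H H H
H 1 H H
H H H H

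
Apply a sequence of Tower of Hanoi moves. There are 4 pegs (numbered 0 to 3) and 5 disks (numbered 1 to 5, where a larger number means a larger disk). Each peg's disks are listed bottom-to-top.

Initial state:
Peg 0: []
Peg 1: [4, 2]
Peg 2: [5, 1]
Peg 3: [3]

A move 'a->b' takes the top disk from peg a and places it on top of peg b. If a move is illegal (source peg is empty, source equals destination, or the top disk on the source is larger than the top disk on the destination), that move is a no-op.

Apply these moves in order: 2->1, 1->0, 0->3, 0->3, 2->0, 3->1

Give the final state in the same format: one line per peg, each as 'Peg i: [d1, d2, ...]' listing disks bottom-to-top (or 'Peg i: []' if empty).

Answer: Peg 0: [5]
Peg 1: [4, 2, 1]
Peg 2: []
Peg 3: [3]

Derivation:
After move 1 (2->1):
Peg 0: []
Peg 1: [4, 2, 1]
Peg 2: [5]
Peg 3: [3]

After move 2 (1->0):
Peg 0: [1]
Peg 1: [4, 2]
Peg 2: [5]
Peg 3: [3]

After move 3 (0->3):
Peg 0: []
Peg 1: [4, 2]
Peg 2: [5]
Peg 3: [3, 1]

After move 4 (0->3):
Peg 0: []
Peg 1: [4, 2]
Peg 2: [5]
Peg 3: [3, 1]

After move 5 (2->0):
Peg 0: [5]
Peg 1: [4, 2]
Peg 2: []
Peg 3: [3, 1]

After move 6 (3->1):
Peg 0: [5]
Peg 1: [4, 2, 1]
Peg 2: []
Peg 3: [3]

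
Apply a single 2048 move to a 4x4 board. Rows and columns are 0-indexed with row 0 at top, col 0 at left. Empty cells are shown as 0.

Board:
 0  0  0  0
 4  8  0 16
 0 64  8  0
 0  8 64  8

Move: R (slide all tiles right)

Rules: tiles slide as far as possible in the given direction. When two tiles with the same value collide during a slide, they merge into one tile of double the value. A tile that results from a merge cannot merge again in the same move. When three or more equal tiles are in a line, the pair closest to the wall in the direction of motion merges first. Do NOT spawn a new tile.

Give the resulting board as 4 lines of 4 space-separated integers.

Answer:  0  0  0  0
 0  4  8 16
 0  0 64  8
 0  8 64  8

Derivation:
Slide right:
row 0: [0, 0, 0, 0] -> [0, 0, 0, 0]
row 1: [4, 8, 0, 16] -> [0, 4, 8, 16]
row 2: [0, 64, 8, 0] -> [0, 0, 64, 8]
row 3: [0, 8, 64, 8] -> [0, 8, 64, 8]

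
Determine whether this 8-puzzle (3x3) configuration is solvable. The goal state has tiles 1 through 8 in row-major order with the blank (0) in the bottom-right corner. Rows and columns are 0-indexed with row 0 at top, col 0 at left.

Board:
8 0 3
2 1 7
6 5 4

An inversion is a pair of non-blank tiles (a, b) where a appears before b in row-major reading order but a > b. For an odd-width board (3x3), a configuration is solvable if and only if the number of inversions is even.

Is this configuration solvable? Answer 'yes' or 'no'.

Answer: yes

Derivation:
Inversions (pairs i<j in row-major order where tile[i] > tile[j] > 0): 16
16 is even, so the puzzle is solvable.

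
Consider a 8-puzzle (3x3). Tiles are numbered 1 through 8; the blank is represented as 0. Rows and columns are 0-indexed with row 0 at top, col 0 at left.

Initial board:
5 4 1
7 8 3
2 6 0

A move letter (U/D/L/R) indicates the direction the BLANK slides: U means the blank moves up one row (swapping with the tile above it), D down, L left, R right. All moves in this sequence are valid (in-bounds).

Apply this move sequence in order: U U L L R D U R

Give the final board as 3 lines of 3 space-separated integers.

After move 1 (U):
5 4 1
7 8 0
2 6 3

After move 2 (U):
5 4 0
7 8 1
2 6 3

After move 3 (L):
5 0 4
7 8 1
2 6 3

After move 4 (L):
0 5 4
7 8 1
2 6 3

After move 5 (R):
5 0 4
7 8 1
2 6 3

After move 6 (D):
5 8 4
7 0 1
2 6 3

After move 7 (U):
5 0 4
7 8 1
2 6 3

After move 8 (R):
5 4 0
7 8 1
2 6 3

Answer: 5 4 0
7 8 1
2 6 3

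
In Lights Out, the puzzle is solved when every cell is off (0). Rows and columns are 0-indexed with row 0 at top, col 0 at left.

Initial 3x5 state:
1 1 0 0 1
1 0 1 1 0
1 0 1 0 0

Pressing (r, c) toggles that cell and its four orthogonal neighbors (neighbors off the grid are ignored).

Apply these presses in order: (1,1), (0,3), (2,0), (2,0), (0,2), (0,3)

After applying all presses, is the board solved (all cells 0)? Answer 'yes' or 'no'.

Answer: no

Derivation:
After press 1 at (1,1):
1 0 0 0 1
0 1 0 1 0
1 1 1 0 0

After press 2 at (0,3):
1 0 1 1 0
0 1 0 0 0
1 1 1 0 0

After press 3 at (2,0):
1 0 1 1 0
1 1 0 0 0
0 0 1 0 0

After press 4 at (2,0):
1 0 1 1 0
0 1 0 0 0
1 1 1 0 0

After press 5 at (0,2):
1 1 0 0 0
0 1 1 0 0
1 1 1 0 0

After press 6 at (0,3):
1 1 1 1 1
0 1 1 1 0
1 1 1 0 0

Lights still on: 11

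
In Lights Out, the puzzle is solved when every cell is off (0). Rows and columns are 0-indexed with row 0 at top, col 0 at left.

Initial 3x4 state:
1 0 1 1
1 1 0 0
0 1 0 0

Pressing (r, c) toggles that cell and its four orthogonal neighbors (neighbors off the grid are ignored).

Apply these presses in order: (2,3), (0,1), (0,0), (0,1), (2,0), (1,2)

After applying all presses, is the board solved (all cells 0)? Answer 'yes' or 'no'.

After press 1 at (2,3):
1 0 1 1
1 1 0 1
0 1 1 1

After press 2 at (0,1):
0 1 0 1
1 0 0 1
0 1 1 1

After press 3 at (0,0):
1 0 0 1
0 0 0 1
0 1 1 1

After press 4 at (0,1):
0 1 1 1
0 1 0 1
0 1 1 1

After press 5 at (2,0):
0 1 1 1
1 1 0 1
1 0 1 1

After press 6 at (1,2):
0 1 0 1
1 0 1 0
1 0 0 1

Lights still on: 6

Answer: no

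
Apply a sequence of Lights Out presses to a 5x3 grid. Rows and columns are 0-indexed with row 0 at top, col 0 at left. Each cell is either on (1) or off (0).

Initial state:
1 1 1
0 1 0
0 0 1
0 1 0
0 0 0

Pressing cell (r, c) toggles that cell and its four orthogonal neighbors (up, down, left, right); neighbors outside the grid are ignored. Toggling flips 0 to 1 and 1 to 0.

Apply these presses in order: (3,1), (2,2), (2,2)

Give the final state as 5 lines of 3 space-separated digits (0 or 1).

Answer: 1 1 1
0 1 0
0 1 1
1 0 1
0 1 0

Derivation:
After press 1 at (3,1):
1 1 1
0 1 0
0 1 1
1 0 1
0 1 0

After press 2 at (2,2):
1 1 1
0 1 1
0 0 0
1 0 0
0 1 0

After press 3 at (2,2):
1 1 1
0 1 0
0 1 1
1 0 1
0 1 0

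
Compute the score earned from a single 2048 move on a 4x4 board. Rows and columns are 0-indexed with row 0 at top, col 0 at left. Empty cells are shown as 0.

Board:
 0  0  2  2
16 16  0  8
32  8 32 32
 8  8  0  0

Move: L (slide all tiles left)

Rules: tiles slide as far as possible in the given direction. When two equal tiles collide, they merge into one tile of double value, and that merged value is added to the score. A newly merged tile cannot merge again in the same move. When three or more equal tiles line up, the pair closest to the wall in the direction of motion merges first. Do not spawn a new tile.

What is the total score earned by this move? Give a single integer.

Slide left:
row 0: [0, 0, 2, 2] -> [4, 0, 0, 0]  score +4 (running 4)
row 1: [16, 16, 0, 8] -> [32, 8, 0, 0]  score +32 (running 36)
row 2: [32, 8, 32, 32] -> [32, 8, 64, 0]  score +64 (running 100)
row 3: [8, 8, 0, 0] -> [16, 0, 0, 0]  score +16 (running 116)
Board after move:
 4  0  0  0
32  8  0  0
32  8 64  0
16  0  0  0

Answer: 116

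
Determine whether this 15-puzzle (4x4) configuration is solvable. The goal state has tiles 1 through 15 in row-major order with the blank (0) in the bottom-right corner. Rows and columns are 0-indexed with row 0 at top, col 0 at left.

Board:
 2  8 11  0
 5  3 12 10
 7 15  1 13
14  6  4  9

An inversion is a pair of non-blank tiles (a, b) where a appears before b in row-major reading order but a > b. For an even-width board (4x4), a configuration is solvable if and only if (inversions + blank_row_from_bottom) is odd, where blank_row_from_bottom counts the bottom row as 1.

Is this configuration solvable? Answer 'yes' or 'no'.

Answer: no

Derivation:
Inversions: 46
Blank is in row 0 (0-indexed from top), which is row 4 counting from the bottom (bottom = 1).
46 + 4 = 50, which is even, so the puzzle is not solvable.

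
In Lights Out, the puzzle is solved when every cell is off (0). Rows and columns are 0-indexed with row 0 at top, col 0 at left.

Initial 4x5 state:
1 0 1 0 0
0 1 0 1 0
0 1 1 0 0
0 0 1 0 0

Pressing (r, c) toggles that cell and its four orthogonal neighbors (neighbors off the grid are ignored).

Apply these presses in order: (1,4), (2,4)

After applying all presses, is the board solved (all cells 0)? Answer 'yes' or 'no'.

After press 1 at (1,4):
1 0 1 0 1
0 1 0 0 1
0 1 1 0 1
0 0 1 0 0

After press 2 at (2,4):
1 0 1 0 1
0 1 0 0 0
0 1 1 1 0
0 0 1 0 1

Lights still on: 9

Answer: no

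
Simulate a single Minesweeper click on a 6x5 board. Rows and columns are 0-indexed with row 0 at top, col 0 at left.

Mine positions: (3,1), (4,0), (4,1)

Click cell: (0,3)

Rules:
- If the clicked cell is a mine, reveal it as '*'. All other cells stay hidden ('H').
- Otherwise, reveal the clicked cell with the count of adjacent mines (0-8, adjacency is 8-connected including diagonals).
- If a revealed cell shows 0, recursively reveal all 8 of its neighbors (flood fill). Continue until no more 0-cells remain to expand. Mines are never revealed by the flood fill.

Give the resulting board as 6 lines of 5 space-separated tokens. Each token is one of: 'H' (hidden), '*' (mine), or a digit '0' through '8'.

0 0 0 0 0
0 0 0 0 0
1 1 1 0 0
H H 2 0 0
H H 2 0 0
H H 1 0 0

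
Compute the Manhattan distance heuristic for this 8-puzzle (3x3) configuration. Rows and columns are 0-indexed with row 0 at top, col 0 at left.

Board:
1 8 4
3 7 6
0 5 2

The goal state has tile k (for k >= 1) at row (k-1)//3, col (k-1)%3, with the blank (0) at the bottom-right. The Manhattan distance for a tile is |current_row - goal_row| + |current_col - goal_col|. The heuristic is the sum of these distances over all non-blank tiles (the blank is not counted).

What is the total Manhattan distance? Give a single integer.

Tile 1: at (0,0), goal (0,0), distance |0-0|+|0-0| = 0
Tile 8: at (0,1), goal (2,1), distance |0-2|+|1-1| = 2
Tile 4: at (0,2), goal (1,0), distance |0-1|+|2-0| = 3
Tile 3: at (1,0), goal (0,2), distance |1-0|+|0-2| = 3
Tile 7: at (1,1), goal (2,0), distance |1-2|+|1-0| = 2
Tile 6: at (1,2), goal (1,2), distance |1-1|+|2-2| = 0
Tile 5: at (2,1), goal (1,1), distance |2-1|+|1-1| = 1
Tile 2: at (2,2), goal (0,1), distance |2-0|+|2-1| = 3
Sum: 0 + 2 + 3 + 3 + 2 + 0 + 1 + 3 = 14

Answer: 14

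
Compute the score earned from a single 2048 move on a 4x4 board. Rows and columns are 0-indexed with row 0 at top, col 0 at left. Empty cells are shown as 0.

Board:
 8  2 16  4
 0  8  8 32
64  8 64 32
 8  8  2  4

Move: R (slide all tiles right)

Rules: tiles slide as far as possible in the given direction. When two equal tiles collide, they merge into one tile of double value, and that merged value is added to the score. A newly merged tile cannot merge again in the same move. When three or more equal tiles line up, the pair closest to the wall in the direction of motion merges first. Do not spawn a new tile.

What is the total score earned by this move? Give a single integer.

Answer: 32

Derivation:
Slide right:
row 0: [8, 2, 16, 4] -> [8, 2, 16, 4]  score +0 (running 0)
row 1: [0, 8, 8, 32] -> [0, 0, 16, 32]  score +16 (running 16)
row 2: [64, 8, 64, 32] -> [64, 8, 64, 32]  score +0 (running 16)
row 3: [8, 8, 2, 4] -> [0, 16, 2, 4]  score +16 (running 32)
Board after move:
 8  2 16  4
 0  0 16 32
64  8 64 32
 0 16  2  4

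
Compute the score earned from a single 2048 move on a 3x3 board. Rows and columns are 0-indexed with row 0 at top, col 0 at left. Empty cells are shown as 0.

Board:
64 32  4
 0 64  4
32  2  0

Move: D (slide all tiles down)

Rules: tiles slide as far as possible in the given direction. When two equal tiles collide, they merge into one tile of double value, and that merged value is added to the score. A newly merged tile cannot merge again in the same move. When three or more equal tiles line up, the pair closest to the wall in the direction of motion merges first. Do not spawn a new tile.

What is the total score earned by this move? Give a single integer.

Answer: 8

Derivation:
Slide down:
col 0: [64, 0, 32] -> [0, 64, 32]  score +0 (running 0)
col 1: [32, 64, 2] -> [32, 64, 2]  score +0 (running 0)
col 2: [4, 4, 0] -> [0, 0, 8]  score +8 (running 8)
Board after move:
 0 32  0
64 64  0
32  2  8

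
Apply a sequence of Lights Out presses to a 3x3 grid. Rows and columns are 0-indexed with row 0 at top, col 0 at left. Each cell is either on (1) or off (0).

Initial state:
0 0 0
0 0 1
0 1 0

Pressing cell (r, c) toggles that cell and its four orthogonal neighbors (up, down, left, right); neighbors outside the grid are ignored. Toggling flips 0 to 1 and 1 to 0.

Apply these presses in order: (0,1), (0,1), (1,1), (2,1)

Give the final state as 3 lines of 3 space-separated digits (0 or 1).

After press 1 at (0,1):
1 1 1
0 1 1
0 1 0

After press 2 at (0,1):
0 0 0
0 0 1
0 1 0

After press 3 at (1,1):
0 1 0
1 1 0
0 0 0

After press 4 at (2,1):
0 1 0
1 0 0
1 1 1

Answer: 0 1 0
1 0 0
1 1 1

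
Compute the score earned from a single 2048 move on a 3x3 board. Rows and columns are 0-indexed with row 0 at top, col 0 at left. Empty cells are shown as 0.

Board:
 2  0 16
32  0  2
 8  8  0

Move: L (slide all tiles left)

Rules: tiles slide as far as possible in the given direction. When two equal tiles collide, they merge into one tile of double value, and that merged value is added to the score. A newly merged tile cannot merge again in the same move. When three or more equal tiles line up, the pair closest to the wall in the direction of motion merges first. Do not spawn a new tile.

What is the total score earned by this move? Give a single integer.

Slide left:
row 0: [2, 0, 16] -> [2, 16, 0]  score +0 (running 0)
row 1: [32, 0, 2] -> [32, 2, 0]  score +0 (running 0)
row 2: [8, 8, 0] -> [16, 0, 0]  score +16 (running 16)
Board after move:
 2 16  0
32  2  0
16  0  0

Answer: 16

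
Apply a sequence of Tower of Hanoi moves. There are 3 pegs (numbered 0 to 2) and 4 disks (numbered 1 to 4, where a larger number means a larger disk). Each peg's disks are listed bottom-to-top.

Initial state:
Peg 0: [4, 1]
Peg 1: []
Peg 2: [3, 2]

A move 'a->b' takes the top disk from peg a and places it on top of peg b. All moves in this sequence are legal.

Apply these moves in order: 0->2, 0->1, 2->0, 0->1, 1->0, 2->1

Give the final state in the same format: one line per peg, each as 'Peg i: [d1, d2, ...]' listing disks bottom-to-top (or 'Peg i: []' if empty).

After move 1 (0->2):
Peg 0: [4]
Peg 1: []
Peg 2: [3, 2, 1]

After move 2 (0->1):
Peg 0: []
Peg 1: [4]
Peg 2: [3, 2, 1]

After move 3 (2->0):
Peg 0: [1]
Peg 1: [4]
Peg 2: [3, 2]

After move 4 (0->1):
Peg 0: []
Peg 1: [4, 1]
Peg 2: [3, 2]

After move 5 (1->0):
Peg 0: [1]
Peg 1: [4]
Peg 2: [3, 2]

After move 6 (2->1):
Peg 0: [1]
Peg 1: [4, 2]
Peg 2: [3]

Answer: Peg 0: [1]
Peg 1: [4, 2]
Peg 2: [3]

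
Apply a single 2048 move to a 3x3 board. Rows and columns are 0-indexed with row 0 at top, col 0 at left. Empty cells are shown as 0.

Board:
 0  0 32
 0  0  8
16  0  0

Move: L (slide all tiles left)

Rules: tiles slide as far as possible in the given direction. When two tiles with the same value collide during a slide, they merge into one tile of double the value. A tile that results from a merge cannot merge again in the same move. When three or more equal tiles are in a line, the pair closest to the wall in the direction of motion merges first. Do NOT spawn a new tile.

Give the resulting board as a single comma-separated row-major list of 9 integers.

Slide left:
row 0: [0, 0, 32] -> [32, 0, 0]
row 1: [0, 0, 8] -> [8, 0, 0]
row 2: [16, 0, 0] -> [16, 0, 0]

Answer: 32, 0, 0, 8, 0, 0, 16, 0, 0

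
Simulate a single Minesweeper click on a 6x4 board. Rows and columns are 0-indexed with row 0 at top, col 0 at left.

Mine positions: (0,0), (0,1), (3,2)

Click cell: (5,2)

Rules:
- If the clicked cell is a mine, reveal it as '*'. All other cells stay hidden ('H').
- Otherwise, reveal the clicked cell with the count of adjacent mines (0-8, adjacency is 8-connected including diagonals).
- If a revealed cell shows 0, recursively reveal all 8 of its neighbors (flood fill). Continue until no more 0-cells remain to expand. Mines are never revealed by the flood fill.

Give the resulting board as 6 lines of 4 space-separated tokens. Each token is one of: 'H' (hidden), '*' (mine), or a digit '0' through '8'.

H H H H
2 2 H H
0 1 H H
0 1 H H
0 1 1 1
0 0 0 0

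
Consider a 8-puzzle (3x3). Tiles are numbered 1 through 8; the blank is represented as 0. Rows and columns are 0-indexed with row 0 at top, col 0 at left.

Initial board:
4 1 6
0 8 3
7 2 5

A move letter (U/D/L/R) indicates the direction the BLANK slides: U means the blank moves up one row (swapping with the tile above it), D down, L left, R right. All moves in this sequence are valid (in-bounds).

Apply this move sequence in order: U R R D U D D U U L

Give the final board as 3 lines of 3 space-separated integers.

Answer: 1 0 6
4 8 3
7 2 5

Derivation:
After move 1 (U):
0 1 6
4 8 3
7 2 5

After move 2 (R):
1 0 6
4 8 3
7 2 5

After move 3 (R):
1 6 0
4 8 3
7 2 5

After move 4 (D):
1 6 3
4 8 0
7 2 5

After move 5 (U):
1 6 0
4 8 3
7 2 5

After move 6 (D):
1 6 3
4 8 0
7 2 5

After move 7 (D):
1 6 3
4 8 5
7 2 0

After move 8 (U):
1 6 3
4 8 0
7 2 5

After move 9 (U):
1 6 0
4 8 3
7 2 5

After move 10 (L):
1 0 6
4 8 3
7 2 5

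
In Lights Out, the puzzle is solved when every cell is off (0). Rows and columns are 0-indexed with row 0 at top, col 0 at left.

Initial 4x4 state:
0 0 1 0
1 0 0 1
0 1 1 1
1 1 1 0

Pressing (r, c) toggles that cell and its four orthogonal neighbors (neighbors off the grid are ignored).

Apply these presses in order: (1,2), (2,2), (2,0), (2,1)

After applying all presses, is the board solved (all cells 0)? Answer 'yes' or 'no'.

Answer: yes

Derivation:
After press 1 at (1,2):
0 0 0 0
1 1 1 0
0 1 0 1
1 1 1 0

After press 2 at (2,2):
0 0 0 0
1 1 0 0
0 0 1 0
1 1 0 0

After press 3 at (2,0):
0 0 0 0
0 1 0 0
1 1 1 0
0 1 0 0

After press 4 at (2,1):
0 0 0 0
0 0 0 0
0 0 0 0
0 0 0 0

Lights still on: 0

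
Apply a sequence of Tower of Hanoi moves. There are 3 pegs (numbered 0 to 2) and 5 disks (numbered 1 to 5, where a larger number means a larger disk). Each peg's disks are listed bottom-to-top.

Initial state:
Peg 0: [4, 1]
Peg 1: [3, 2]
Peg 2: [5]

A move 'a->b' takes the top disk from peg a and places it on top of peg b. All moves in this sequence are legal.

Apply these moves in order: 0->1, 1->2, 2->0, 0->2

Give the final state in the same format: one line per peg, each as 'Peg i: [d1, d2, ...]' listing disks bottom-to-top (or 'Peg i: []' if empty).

After move 1 (0->1):
Peg 0: [4]
Peg 1: [3, 2, 1]
Peg 2: [5]

After move 2 (1->2):
Peg 0: [4]
Peg 1: [3, 2]
Peg 2: [5, 1]

After move 3 (2->0):
Peg 0: [4, 1]
Peg 1: [3, 2]
Peg 2: [5]

After move 4 (0->2):
Peg 0: [4]
Peg 1: [3, 2]
Peg 2: [5, 1]

Answer: Peg 0: [4]
Peg 1: [3, 2]
Peg 2: [5, 1]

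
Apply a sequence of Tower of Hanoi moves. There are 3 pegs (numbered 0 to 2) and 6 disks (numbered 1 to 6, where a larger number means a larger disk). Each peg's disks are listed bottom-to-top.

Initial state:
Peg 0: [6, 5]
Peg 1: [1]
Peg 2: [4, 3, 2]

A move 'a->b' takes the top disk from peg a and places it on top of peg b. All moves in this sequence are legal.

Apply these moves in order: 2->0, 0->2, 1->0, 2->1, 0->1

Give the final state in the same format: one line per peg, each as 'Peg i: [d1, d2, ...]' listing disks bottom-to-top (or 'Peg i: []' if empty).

After move 1 (2->0):
Peg 0: [6, 5, 2]
Peg 1: [1]
Peg 2: [4, 3]

After move 2 (0->2):
Peg 0: [6, 5]
Peg 1: [1]
Peg 2: [4, 3, 2]

After move 3 (1->0):
Peg 0: [6, 5, 1]
Peg 1: []
Peg 2: [4, 3, 2]

After move 4 (2->1):
Peg 0: [6, 5, 1]
Peg 1: [2]
Peg 2: [4, 3]

After move 5 (0->1):
Peg 0: [6, 5]
Peg 1: [2, 1]
Peg 2: [4, 3]

Answer: Peg 0: [6, 5]
Peg 1: [2, 1]
Peg 2: [4, 3]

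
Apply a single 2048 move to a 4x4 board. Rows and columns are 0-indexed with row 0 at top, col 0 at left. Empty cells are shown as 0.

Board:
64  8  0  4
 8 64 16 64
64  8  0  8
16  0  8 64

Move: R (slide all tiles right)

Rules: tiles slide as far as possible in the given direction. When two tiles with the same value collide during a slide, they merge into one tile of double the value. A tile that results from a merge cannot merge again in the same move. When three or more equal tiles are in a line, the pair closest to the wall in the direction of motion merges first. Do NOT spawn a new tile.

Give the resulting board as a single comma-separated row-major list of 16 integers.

Answer: 0, 64, 8, 4, 8, 64, 16, 64, 0, 0, 64, 16, 0, 16, 8, 64

Derivation:
Slide right:
row 0: [64, 8, 0, 4] -> [0, 64, 8, 4]
row 1: [8, 64, 16, 64] -> [8, 64, 16, 64]
row 2: [64, 8, 0, 8] -> [0, 0, 64, 16]
row 3: [16, 0, 8, 64] -> [0, 16, 8, 64]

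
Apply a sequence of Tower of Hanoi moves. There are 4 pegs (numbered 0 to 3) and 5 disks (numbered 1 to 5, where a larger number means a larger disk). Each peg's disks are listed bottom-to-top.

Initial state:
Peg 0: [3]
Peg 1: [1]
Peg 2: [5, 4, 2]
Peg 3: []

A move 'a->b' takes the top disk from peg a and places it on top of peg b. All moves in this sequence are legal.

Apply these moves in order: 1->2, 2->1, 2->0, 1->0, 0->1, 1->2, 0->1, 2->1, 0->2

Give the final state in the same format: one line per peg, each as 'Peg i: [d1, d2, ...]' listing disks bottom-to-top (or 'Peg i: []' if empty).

After move 1 (1->2):
Peg 0: [3]
Peg 1: []
Peg 2: [5, 4, 2, 1]
Peg 3: []

After move 2 (2->1):
Peg 0: [3]
Peg 1: [1]
Peg 2: [5, 4, 2]
Peg 3: []

After move 3 (2->0):
Peg 0: [3, 2]
Peg 1: [1]
Peg 2: [5, 4]
Peg 3: []

After move 4 (1->0):
Peg 0: [3, 2, 1]
Peg 1: []
Peg 2: [5, 4]
Peg 3: []

After move 5 (0->1):
Peg 0: [3, 2]
Peg 1: [1]
Peg 2: [5, 4]
Peg 3: []

After move 6 (1->2):
Peg 0: [3, 2]
Peg 1: []
Peg 2: [5, 4, 1]
Peg 3: []

After move 7 (0->1):
Peg 0: [3]
Peg 1: [2]
Peg 2: [5, 4, 1]
Peg 3: []

After move 8 (2->1):
Peg 0: [3]
Peg 1: [2, 1]
Peg 2: [5, 4]
Peg 3: []

After move 9 (0->2):
Peg 0: []
Peg 1: [2, 1]
Peg 2: [5, 4, 3]
Peg 3: []

Answer: Peg 0: []
Peg 1: [2, 1]
Peg 2: [5, 4, 3]
Peg 3: []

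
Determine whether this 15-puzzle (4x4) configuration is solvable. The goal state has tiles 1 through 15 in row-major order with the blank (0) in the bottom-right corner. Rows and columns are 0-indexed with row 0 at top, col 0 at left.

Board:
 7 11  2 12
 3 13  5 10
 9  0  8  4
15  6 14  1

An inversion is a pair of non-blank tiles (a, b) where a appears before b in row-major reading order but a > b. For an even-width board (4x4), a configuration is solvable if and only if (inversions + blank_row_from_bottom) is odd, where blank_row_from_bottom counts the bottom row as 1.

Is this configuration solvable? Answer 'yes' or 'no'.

Inversions: 52
Blank is in row 2 (0-indexed from top), which is row 2 counting from the bottom (bottom = 1).
52 + 2 = 54, which is even, so the puzzle is not solvable.

Answer: no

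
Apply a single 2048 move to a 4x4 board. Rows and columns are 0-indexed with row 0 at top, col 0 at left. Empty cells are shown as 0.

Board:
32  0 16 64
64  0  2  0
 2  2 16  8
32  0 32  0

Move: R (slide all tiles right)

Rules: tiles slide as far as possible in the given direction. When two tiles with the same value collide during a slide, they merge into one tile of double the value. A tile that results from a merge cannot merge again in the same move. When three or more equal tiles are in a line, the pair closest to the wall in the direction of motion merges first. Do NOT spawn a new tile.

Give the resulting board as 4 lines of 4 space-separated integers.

Slide right:
row 0: [32, 0, 16, 64] -> [0, 32, 16, 64]
row 1: [64, 0, 2, 0] -> [0, 0, 64, 2]
row 2: [2, 2, 16, 8] -> [0, 4, 16, 8]
row 3: [32, 0, 32, 0] -> [0, 0, 0, 64]

Answer:  0 32 16 64
 0  0 64  2
 0  4 16  8
 0  0  0 64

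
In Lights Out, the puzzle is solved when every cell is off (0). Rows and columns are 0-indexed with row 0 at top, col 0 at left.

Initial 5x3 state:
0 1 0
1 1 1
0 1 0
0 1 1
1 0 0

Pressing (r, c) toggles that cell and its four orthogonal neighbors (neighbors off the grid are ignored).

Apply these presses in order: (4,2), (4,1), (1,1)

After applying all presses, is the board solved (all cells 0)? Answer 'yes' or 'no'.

Answer: yes

Derivation:
After press 1 at (4,2):
0 1 0
1 1 1
0 1 0
0 1 0
1 1 1

After press 2 at (4,1):
0 1 0
1 1 1
0 1 0
0 0 0
0 0 0

After press 3 at (1,1):
0 0 0
0 0 0
0 0 0
0 0 0
0 0 0

Lights still on: 0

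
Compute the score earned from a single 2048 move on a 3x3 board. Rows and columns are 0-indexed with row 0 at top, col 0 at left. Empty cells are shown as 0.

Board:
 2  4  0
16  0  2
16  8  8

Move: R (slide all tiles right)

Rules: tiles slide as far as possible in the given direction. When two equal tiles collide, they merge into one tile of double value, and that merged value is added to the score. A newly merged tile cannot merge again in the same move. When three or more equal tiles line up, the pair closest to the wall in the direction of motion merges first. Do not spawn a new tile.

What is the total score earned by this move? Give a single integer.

Answer: 16

Derivation:
Slide right:
row 0: [2, 4, 0] -> [0, 2, 4]  score +0 (running 0)
row 1: [16, 0, 2] -> [0, 16, 2]  score +0 (running 0)
row 2: [16, 8, 8] -> [0, 16, 16]  score +16 (running 16)
Board after move:
 0  2  4
 0 16  2
 0 16 16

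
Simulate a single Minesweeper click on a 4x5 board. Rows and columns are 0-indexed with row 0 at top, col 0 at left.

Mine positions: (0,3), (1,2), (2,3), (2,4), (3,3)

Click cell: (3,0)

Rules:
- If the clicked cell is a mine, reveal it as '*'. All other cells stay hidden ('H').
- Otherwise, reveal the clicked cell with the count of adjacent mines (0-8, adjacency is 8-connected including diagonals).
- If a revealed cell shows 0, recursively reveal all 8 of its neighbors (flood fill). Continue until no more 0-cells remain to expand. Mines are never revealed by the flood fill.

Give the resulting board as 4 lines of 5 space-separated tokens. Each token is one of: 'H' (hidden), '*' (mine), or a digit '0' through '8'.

0 1 H H H
0 1 H H H
0 1 3 H H
0 0 2 H H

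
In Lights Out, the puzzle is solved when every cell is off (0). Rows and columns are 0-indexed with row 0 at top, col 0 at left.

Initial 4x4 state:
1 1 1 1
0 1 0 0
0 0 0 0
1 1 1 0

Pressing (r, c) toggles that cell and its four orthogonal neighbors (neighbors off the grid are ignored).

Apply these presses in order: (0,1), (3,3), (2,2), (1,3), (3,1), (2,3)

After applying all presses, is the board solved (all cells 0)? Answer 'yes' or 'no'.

After press 1 at (0,1):
0 0 0 1
0 0 0 0
0 0 0 0
1 1 1 0

After press 2 at (3,3):
0 0 0 1
0 0 0 0
0 0 0 1
1 1 0 1

After press 3 at (2,2):
0 0 0 1
0 0 1 0
0 1 1 0
1 1 1 1

After press 4 at (1,3):
0 0 0 0
0 0 0 1
0 1 1 1
1 1 1 1

After press 5 at (3,1):
0 0 0 0
0 0 0 1
0 0 1 1
0 0 0 1

After press 6 at (2,3):
0 0 0 0
0 0 0 0
0 0 0 0
0 0 0 0

Lights still on: 0

Answer: yes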